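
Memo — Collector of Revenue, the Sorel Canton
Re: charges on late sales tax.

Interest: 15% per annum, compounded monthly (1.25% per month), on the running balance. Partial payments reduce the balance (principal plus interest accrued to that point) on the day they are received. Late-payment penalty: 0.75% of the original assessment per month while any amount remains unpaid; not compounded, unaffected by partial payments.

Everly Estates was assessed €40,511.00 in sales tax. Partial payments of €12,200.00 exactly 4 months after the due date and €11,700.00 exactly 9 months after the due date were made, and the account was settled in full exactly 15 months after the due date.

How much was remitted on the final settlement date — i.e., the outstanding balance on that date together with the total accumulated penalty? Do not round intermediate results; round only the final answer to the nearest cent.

€26,774.56

Balance at month 4: €40,511.0000 × (1 + 0.0125)^4 = €42,574.8465…
After €12,200.00 payment: €42,574.8465… − €12,200.00 = €30,374.8465…
Balance at month 9: €30,374.8465… × (1 + 0.0125)^5 = €32,321.3321…
After €11,700.00 payment: €32,321.3321… − €11,700.00 = €20,621.3321…
Balance at month 15: €20,621.3321… × (1 + 0.0125)^6 = €22,217.0764…
Penalty: 15 × 0.75% × €40,511.00 = €4,557.49…
Final settlement = outstanding balance + penalty = €22,217.0764… + €4,557.49… = €26,774.56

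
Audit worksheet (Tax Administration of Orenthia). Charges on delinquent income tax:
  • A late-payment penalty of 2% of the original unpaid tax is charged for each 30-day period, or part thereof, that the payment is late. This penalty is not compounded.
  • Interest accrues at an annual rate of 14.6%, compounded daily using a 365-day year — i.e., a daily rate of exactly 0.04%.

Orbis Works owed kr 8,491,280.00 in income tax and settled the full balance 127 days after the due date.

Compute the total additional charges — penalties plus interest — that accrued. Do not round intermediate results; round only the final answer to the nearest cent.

kr 1,291,538.66

Penalty periods: ⌈127/30⌉ = 5; penalty = 5 × 2% × kr 8,491,280.00 = kr 849,128.00
Interest: kr 8,491,280.00 × ((1 + 0.0004)^127 − 1) = kr 8,491,280.00 × 0.05210176… = kr 442,410.6597…
Penalties + interest = kr 849,128.0000 + kr 442,410.6597… = kr 1,291,538.66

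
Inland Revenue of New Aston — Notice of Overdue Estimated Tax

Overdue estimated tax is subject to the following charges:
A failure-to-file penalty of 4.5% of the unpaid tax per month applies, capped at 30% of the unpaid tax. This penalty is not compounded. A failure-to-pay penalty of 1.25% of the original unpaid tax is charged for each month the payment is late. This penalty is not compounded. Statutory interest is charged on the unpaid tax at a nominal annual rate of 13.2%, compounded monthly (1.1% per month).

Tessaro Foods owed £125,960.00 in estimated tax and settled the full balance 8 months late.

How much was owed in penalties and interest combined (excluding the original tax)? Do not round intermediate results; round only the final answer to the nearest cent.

Failure-to-file: 8 × 4.5% × £125,960.00 = £45,345.60, capped at 30% × £125,960.00 = £37,788.00
Failure-to-pay penalty: 8 × 1.25% × £125,960.00 = £12,596.00
Interest: £125,960.00 × ((1 + 0.011)^8 − 1) = £125,960.00 × 0.0914636… = £11,520.7513…
Penalties + interest = £50,384.0000 + £11,520.7513… = £61,904.75

£61,904.75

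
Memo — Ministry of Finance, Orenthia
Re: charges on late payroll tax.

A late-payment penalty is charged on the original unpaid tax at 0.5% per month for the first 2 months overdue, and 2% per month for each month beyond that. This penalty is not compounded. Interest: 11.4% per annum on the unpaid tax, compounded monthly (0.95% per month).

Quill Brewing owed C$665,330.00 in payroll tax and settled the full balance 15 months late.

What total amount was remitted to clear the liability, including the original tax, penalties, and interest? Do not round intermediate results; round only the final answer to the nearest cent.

Penalty, months 1–2: 2 × 0.5% × C$665,330.00 = C$6,653.30
Penalty, months 3–15: 13 × 2% × C$665,330.00 = C$172,985.80
Interest: C$665,330.00 × ((1 + 0.0095)^15 − 1) = C$665,330.00 × 0.1523777… = C$101,381.4616…
Total = C$665,330.00 + C$179,639.1000 + C$101,381.4616… = C$946,350.56

C$946,350.56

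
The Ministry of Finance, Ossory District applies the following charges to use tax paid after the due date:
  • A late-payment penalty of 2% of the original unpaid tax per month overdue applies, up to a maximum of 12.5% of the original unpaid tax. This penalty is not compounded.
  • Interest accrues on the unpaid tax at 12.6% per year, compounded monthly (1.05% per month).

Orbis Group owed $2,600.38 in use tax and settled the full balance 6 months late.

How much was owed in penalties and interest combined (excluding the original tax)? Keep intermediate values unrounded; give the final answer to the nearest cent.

Penalty: 6 × 2% × $2,600.38 = $312.05… (below the 12.5% cap of $325.05…)
Interest: $2,600.38 × ((1 + 0.0105)^6 − 1) = $2,600.38 × 0.0646771… = $168.1850…
Penalties + interest = $312.0456 + $168.1850… = $480.23

$480.23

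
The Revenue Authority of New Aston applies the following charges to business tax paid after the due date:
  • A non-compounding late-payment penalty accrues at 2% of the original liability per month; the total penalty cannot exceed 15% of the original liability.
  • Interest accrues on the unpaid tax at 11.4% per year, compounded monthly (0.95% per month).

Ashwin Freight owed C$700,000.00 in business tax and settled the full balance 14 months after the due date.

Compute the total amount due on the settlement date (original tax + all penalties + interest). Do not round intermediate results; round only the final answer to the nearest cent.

Penalty (uncapped): 14 × 2% × C$700,000.00 = C$196,000.00; cap = 15% × C$700,000.00 = C$105,000.00 → penalty = C$105,000.00
Interest: C$700,000.00 × ((1 + 0.0095)^14 − 1) = C$700,000.00 × 0.1415331… = C$99,073.2014…
Total = C$700,000.00 + C$105,000.0000 + C$99,073.2014… = C$904,073.20

C$904,073.20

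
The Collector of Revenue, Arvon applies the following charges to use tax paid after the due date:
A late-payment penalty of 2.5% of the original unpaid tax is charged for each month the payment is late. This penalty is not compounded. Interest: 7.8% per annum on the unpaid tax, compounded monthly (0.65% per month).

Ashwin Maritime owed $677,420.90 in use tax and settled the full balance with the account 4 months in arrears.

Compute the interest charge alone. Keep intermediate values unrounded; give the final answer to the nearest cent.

$17,785.41

Interest: $677,420.90 × ((1 + 0.0065)^4 − 1) = $677,420.90 × 0.0262546… = $17,785.4150…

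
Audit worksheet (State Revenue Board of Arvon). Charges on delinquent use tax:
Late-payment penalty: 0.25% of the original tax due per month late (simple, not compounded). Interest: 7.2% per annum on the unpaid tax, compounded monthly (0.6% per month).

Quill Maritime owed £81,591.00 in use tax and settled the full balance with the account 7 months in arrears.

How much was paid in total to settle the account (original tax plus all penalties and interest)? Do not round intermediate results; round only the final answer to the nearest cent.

Late-payment penalty: 7 × 0.25% × £81,591.00 = £1,427.84…
Interest: £81,591.00 × ((1 + 0.006)^7 − 1) = £81,591.00 × 0.0427636… = £3,489.1253…
Total = £81,591.00 + £1,427.8425 + £3,489.1253… = £86,507.97

£86,507.97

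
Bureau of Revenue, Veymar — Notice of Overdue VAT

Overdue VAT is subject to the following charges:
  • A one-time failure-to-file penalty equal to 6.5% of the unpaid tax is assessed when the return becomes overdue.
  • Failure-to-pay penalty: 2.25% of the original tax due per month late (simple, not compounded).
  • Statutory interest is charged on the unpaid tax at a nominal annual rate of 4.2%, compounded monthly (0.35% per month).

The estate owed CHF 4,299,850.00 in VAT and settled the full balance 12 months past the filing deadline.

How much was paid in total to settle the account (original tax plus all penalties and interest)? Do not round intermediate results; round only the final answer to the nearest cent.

CHF 5,924,410.76

Failure-to-file penalty: 6.5% × CHF 4,299,850.00 = CHF 279,490.25
Failure-to-pay penalty: 12 × 2.25% × CHF 4,299,850.00 = CHF 1,160,959.50
Interest: CHF 4,299,850.00 × ((1 + 0.0035)^12 − 1) = CHF 4,299,850.00 × 0.0428180… = CHF 184,111.0083…
Total = CHF 4,299,850.00 + CHF 1,440,449.7500 + CHF 184,111.0083… = CHF 5,924,410.76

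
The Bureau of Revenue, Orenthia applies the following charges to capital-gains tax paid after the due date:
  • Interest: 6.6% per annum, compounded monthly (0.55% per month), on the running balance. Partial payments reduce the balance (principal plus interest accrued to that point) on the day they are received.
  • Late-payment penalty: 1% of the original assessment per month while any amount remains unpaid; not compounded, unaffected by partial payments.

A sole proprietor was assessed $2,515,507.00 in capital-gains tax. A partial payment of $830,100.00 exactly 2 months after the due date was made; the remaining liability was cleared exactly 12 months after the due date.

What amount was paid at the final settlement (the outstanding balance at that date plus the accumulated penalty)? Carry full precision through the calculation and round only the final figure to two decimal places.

Balance at month 2: $2,515,507.0000 × (1 + 0.0055)^2 = $2,543,253.6711…
After $830,100.00 payment: $2,543,253.6711… − $830,100.00 = $1,713,153.6711…
Balance at month 12: $1,713,153.6711… × (1 + 0.0055)^10 = $1,809,743.6879…
Penalty: 12 × 1% × $2,515,507.00 = $301,860.84
Final settlement = outstanding balance + penalty = $1,809,743.6879… + $301,860.84 = $2,111,604.53

$2,111,604.53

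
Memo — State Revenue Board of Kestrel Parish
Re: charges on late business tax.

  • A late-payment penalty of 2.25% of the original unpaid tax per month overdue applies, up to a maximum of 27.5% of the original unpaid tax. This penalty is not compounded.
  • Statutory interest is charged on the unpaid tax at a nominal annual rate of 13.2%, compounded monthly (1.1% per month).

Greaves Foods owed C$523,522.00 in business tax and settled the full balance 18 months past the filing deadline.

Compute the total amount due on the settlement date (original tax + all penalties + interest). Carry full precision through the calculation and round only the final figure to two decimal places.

C$781,432.66

Penalty (uncapped): 18 × 2.25% × C$523,522.00 = C$212,026.41; cap = 27.5% × C$523,522.00 = C$143,968.55 → penalty = C$143,968.55
Interest: C$523,522.00 × ((1 + 0.011)^18 − 1) = C$523,522.00 × 0.2176453… = C$113,942.1084…
Total = C$523,522.00 + C$143,968.5500 + C$113,942.1084… = C$781,432.66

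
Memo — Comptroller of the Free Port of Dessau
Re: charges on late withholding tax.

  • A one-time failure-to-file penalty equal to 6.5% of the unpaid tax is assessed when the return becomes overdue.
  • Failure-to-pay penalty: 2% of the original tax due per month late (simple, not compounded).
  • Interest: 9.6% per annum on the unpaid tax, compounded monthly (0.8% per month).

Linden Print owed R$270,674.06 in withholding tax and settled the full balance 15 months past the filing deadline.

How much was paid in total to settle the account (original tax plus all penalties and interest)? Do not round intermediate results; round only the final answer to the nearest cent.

Failure-to-file penalty: 6.5% × R$270,674.06 = R$17,593.81…
Failure-to-pay penalty: 15 × 2% × R$270,674.06 = R$81,202.22…
Interest: R$270,674.06 × ((1 + 0.008)^15 − 1) = R$270,674.06 × 0.1269587… = R$34,364.4135…
Total = R$270,674.06 + R$98,796.0319 + R$34,364.4135… = R$403,834.51

R$403,834.51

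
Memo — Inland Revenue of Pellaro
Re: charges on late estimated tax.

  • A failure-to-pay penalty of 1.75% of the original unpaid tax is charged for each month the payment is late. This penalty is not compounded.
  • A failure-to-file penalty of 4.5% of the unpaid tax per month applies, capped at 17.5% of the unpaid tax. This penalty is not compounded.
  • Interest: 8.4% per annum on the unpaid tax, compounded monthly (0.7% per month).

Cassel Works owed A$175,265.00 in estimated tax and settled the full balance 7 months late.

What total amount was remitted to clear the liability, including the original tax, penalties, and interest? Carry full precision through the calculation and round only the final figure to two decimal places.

A$236,176.79

Failure-to-file: 7 × 4.5% × A$175,265.00 = A$55,208.48…, capped at 17.5% × A$175,265.00 = A$30,671.38…
Failure-to-pay penalty: 7 × 1.75% × A$175,265.00 = A$21,469.96…
Interest: A$175,265.00 × ((1 + 0.007)^7 − 1) = A$175,265.00 × 0.0500411… = A$8,770.4515…
Total = A$175,265.00 + A$52,141.3375 + A$8,770.4515… = A$236,176.79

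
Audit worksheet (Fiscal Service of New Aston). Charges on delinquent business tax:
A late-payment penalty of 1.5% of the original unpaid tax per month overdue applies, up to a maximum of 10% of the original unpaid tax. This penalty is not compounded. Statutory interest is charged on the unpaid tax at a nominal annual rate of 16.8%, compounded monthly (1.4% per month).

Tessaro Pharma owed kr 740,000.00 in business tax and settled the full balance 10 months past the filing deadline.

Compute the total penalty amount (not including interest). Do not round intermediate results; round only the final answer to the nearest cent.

Penalty (uncapped): 10 × 1.5% × kr 740,000.00 = kr 111,000.00; cap = 10% × kr 740,000.00 = kr 74,000.00 → penalty = kr 74,000.00

kr 74,000.00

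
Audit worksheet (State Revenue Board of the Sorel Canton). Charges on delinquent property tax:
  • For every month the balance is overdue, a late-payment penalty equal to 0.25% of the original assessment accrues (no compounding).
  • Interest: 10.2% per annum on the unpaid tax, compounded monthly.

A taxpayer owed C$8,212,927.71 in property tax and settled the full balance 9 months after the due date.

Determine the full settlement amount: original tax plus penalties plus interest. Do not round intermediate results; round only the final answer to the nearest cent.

Late-payment penalty: 9 × 0.25% × C$8,212,927.71 = C$184,790.87…
Interest (10.2%/yr ÷ 12 = 0.85%/month): C$8,212,927.71 × ((1 + 0.0085)^9 − 1) = C$650,079.9190…
Total = C$8,212,927.71 + C$184,790.8735… + C$650,079.9190… = C$9,047,798.50

C$9,047,798.50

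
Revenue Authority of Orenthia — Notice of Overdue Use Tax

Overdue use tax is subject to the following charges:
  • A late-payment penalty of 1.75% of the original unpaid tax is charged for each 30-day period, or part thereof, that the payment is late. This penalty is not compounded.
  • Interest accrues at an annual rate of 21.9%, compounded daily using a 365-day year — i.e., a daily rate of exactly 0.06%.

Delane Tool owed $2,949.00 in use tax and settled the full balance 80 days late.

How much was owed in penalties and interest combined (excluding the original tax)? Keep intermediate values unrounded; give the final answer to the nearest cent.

$299.78

Penalty periods: ⌈80/30⌉ = 3; penalty = 3 × 1.75% × $2,949.00 = $154.82…
Interest: $2,949.00 × ((1 + 0.0006)^80 − 1) = $2,949.00 × 0.04915555… = $144.9597…
Penalties + interest = $154.8225 + $144.9597… = $299.78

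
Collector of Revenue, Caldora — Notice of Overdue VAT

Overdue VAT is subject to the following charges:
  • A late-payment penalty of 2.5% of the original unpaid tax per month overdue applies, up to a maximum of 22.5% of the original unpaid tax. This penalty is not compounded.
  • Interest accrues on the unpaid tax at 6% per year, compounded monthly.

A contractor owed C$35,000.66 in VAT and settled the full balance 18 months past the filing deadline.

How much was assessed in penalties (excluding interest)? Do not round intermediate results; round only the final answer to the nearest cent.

C$7,875.15

Penalty (uncapped): 18 × 2.5% × C$35,000.66 = C$15,750.30…; cap = 22.5% × C$35,000.66 = C$7,875.15… → penalty = C$7,875.15…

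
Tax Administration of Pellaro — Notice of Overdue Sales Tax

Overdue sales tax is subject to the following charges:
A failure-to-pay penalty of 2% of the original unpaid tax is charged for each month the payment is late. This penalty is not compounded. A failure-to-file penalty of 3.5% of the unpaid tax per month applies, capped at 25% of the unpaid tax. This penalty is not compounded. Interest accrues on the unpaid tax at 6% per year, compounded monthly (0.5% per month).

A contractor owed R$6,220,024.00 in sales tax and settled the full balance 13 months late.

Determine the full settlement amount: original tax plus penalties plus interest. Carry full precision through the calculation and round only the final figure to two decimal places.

R$9,808,892.02

Failure-to-file: 13 × 3.5% × R$6,220,024.00 = R$2,830,110.92, capped at 25% × R$6,220,024.00 = R$1,555,006.00
Failure-to-pay penalty: 13 × 2% × R$6,220,024.00 = R$1,617,206.24
Interest: R$6,220,024.00 × ((1 + 0.005)^13 − 1) = R$6,220,024.00 × 0.0669862… = R$416,655.7774…
Total = R$6,220,024.00 + R$3,172,212.2400 + R$416,655.7774… = R$9,808,892.02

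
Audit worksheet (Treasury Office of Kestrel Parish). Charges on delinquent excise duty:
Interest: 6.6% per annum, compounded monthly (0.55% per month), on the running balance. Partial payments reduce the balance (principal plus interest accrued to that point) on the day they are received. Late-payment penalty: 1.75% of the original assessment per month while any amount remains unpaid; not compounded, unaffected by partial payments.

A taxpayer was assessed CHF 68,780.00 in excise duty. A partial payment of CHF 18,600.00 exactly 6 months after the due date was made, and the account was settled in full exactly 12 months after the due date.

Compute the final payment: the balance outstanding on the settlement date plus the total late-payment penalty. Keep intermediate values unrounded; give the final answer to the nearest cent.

CHF 68,680.85

Balance at month 6: CHF 68,780.0000 × (1 + 0.0055)^6 = CHF 71,081.1787…
After CHF 18,600.00 payment: CHF 71,081.1787… − CHF 18,600.00 = CHF 52,481.1787…
Balance at month 12: CHF 52,481.1787… × (1 + 0.0055)^6 = CHF 54,237.0463…
Penalty: 12 × 1.75% × CHF 68,780.00 = CHF 14,443.80
Final settlement = outstanding balance + penalty = CHF 54,237.0463… + CHF 14,443.80 = CHF 68,680.85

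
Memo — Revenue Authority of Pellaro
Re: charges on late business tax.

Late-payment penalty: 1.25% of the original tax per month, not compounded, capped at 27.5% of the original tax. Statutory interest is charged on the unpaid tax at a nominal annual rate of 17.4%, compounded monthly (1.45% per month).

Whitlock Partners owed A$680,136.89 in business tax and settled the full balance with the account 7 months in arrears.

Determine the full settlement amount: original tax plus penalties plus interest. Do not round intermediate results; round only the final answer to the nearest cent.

Penalty: 7 × 1.25% × A$680,136.89 = A$59,511.98… (below the 27.5% cap of A$187,037.64…)
Interest: A$680,136.89 × ((1 + 0.0145)^7 − 1) = A$680,136.89 × 0.1060235… = A$72,110.5021…
Total = A$680,136.89 + A$59,511.9779… + A$72,110.5021… = A$811,759.37

A$811,759.37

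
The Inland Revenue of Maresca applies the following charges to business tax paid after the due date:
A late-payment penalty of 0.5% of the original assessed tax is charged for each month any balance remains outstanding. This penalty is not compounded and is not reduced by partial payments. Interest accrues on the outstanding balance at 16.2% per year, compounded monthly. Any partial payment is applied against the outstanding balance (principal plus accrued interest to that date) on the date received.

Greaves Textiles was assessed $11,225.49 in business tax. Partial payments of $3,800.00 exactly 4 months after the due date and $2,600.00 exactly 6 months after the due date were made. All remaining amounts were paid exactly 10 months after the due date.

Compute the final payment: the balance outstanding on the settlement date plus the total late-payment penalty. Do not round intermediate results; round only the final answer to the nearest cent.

$6,536.02

Monthly rate = 16.2% ÷ 12 = 1.35%
Balance at month 4: $11,225.4900 × (1 + 0.0135)^4 = $11,844.0524…
After $3,800.00 payment: $11,844.0524… − $3,800.00 = $8,044.0524…
Balance at month 6: $8,044.0524… × (1 + 0.0135)^2 = $8,262.7078…
After $2,600.00 payment: $8,262.7078… − $2,600.00 = $5,662.7078…
Balance at month 10: $5,662.7078… × (1 + 0.0135)^4 = $5,974.7421…
Penalty: 10 × 0.5% × $11,225.49 = $561.27…
Final settlement = outstanding balance + penalty = $5,974.7421… + $561.27… = $6,536.02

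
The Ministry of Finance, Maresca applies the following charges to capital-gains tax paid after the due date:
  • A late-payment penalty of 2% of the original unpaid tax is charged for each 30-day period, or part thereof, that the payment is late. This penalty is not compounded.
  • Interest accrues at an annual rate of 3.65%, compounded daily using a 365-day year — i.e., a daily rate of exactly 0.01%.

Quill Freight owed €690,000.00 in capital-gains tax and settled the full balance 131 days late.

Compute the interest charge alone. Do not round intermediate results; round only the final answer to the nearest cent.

Interest: €690,000.00 × ((1 + 0.0001)^131 − 1) = €690,000.00 × 0.01318552… = €9,098.0070…

€9,098.01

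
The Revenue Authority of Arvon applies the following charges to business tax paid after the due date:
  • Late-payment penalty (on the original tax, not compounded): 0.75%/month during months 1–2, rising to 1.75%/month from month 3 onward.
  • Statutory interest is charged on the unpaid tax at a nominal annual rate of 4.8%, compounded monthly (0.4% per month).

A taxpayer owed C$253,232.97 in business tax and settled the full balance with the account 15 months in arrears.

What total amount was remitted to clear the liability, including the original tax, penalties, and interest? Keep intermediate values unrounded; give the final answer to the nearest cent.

C$330,268.84

Penalty, months 1–2: 2 × 0.75% × C$253,232.97 = C$3,798.49…
Penalty, months 3–15: 13 × 1.75% × C$253,232.97 = C$57,610.50…
Interest: C$253,232.97 × ((1 + 0.004)^15 − 1) = C$253,232.97 × 0.0617095… = C$15,626.8730…
Total = C$253,232.97 + C$61,408.9952… + C$15,626.8730… = C$330,268.84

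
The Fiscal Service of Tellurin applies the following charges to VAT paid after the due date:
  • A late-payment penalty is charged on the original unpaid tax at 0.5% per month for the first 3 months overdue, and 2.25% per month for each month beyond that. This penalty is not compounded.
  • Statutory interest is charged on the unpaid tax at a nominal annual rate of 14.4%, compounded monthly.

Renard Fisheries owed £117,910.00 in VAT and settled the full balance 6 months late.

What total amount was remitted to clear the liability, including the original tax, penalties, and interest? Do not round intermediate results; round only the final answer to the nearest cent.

Penalty, months 1–3: 3 × 0.5% × £117,910.00 = £1,768.65
Penalty, months 4–6: 3 × 2.25% × £117,910.00 = £7,958.93…
Interest (14.4%/yr ÷ 12 = 1.2%/month): £117,910.00 × ((1 + 0.012)^6 − 1) = £8,748.3174…
Total = £117,910.00 + £9,727.5750 + £8,748.3174… = £136,385.89

£136,385.89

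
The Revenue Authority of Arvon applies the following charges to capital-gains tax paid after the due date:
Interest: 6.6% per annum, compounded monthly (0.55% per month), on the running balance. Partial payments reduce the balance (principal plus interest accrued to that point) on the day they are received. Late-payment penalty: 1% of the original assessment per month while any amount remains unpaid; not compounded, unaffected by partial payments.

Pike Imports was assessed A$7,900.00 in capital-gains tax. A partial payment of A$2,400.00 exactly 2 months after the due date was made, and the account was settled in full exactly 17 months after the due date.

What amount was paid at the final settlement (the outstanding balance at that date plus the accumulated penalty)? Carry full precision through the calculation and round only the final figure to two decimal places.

Balance at month 2: A$7,900.0000 × (1 + 0.0055)^2 = A$7,987.1390…
After A$2,400.00 payment: A$7,987.1390… − A$2,400.00 = A$5,587.1390…
Balance at month 17: A$5,587.1390… × (1 + 0.0055)^15 = A$6,066.2541…
Penalty: 17 × 1% × A$7,900.00 = A$1,343.00
Final settlement = outstanding balance + penalty = A$6,066.2541… + A$1,343.00 = A$7,409.25

A$7,409.25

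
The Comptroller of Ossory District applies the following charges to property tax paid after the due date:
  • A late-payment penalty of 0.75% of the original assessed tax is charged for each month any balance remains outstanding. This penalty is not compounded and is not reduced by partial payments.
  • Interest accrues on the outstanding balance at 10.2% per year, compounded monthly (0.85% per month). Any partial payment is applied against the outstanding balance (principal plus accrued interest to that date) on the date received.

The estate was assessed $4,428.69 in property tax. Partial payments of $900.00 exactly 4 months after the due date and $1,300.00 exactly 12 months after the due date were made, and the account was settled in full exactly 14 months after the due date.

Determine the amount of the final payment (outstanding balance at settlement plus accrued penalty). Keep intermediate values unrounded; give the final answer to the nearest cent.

$3,149.16

Balance at month 4: $4,428.6900 × (1 + 0.0085)^4 = $4,581.1962…
After $900.00 payment: $4,581.1962… − $900.00 = $3,681.1962…
Balance at month 12: $3,681.1962… × (1 + 0.0085)^8 = $3,939.0926…
After $1,300.00 payment: $3,939.0926… − $1,300.00 = $2,639.0926…
Balance at month 14: $2,639.0926… × (1 + 0.0085)^2 = $2,684.1478…
Penalty: 14 × 0.75% × $4,428.69 = $465.01…
Final settlement = outstanding balance + penalty = $2,684.1478… + $465.01… = $3,149.16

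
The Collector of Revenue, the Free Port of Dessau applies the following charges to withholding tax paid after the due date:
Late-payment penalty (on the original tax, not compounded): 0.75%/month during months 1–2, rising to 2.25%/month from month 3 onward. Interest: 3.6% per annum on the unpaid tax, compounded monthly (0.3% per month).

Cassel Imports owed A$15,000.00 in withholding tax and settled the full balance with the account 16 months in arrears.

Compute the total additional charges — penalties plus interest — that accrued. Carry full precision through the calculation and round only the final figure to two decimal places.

A$5,686.43

Penalty, months 1–2: 2 × 0.75% × A$15,000.00 = A$225.00
Penalty, months 3–16: 14 × 2.25% × A$15,000.00 = A$4,725.00
Interest: A$15,000.00 × ((1 + 0.003)^16 − 1) = A$15,000.00 × 0.0490953… = A$736.4290…
Penalties + interest = A$4,950.0000 + A$736.4290… = A$5,686.43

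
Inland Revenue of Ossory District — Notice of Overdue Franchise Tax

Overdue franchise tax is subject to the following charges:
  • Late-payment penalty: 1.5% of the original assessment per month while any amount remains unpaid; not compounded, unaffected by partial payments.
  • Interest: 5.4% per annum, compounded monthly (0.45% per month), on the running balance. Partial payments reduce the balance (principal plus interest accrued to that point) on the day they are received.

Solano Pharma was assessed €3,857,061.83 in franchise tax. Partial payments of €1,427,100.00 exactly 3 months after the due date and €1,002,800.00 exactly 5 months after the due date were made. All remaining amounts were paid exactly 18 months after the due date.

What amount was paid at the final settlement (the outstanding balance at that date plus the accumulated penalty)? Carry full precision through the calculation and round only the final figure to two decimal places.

€2,633,534.63

Balance at month 3: €3,857,061.8300 × (1 + 0.0045)^3 = €3,909,366.8327…
After €1,427,100.00 payment: €3,909,366.8327… − €1,427,100.00 = €2,482,266.8327…
Balance at month 5: €2,482,266.8327… × (1 + 0.0045)^2 = €2,504,657.5001…
After €1,002,800.00 payment: €2,504,657.5001… − €1,002,800.00 = €1,501,857.5001…
Balance at month 18: €1,501,857.5001… × (1 + 0.0045)^13 = €1,592,127.9327…
Penalty: 18 × 1.5% × €3,857,061.83 = €1,041,406.69…
Final settlement = outstanding balance + penalty = €1,592,127.9327… + €1,041,406.69… = €2,633,534.63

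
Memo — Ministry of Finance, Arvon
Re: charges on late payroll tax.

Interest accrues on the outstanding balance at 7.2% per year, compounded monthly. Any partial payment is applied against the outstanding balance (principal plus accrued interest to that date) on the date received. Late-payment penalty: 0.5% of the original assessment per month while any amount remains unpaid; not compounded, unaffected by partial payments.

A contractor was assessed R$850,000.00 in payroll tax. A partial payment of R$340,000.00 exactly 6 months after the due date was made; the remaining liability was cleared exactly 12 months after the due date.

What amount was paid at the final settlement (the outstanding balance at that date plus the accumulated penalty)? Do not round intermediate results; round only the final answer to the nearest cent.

Monthly rate = 7.2% ÷ 12 = 0.6%
Balance at month 6: R$850,000.0000 × (1 + 0.006)^6 = R$881,062.6886…
After R$340,000.00 payment: R$881,062.6886… − R$340,000.00 = R$541,062.6886…
Balance at month 12: R$541,062.6886… × (1 + 0.006)^6 = R$560,835.4671…
Penalty: 12 × 0.5% × R$850,000.00 = R$51,000.00
Final settlement = outstanding balance + penalty = R$560,835.4671… + R$51,000.00 = R$611,835.47

R$611,835.47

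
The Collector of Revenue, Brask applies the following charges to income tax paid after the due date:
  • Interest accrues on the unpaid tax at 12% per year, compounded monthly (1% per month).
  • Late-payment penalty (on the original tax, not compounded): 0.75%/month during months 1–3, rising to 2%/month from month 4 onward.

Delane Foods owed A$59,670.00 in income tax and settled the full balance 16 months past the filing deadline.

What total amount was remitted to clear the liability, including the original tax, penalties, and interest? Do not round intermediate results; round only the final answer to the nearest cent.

A$86,824.54

Penalty, months 1–3: 3 × 0.75% × A$59,670.00 = A$1,342.58…
Penalty, months 4–16: 13 × 2% × A$59,670.00 = A$15,514.20
Interest: A$59,670.00 × ((1 + 0.01)^16 − 1) = A$59,670.00 × 0.1725786… = A$10,297.7677…
Total = A$59,670.00 + A$16,856.7750 + A$10,297.7677… = A$86,824.54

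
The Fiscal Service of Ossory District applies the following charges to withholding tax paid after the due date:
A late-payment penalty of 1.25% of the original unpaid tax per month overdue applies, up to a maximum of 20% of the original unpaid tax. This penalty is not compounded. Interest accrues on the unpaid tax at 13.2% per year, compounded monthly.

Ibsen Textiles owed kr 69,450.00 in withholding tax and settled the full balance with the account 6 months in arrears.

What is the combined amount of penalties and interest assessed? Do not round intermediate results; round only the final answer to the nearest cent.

Penalty: 6 × 1.25% × kr 69,450.00 = kr 5,208.75 (below the 20% cap of kr 13,890.00)
Interest (13.2%/yr ÷ 12 = 1.1%/month): kr 69,450.00 × ((1 + 0.011)^6 − 1) = kr 4,711.6158…
Penalties + interest = kr 5,208.7500 + kr 4,711.6158… = kr 9,920.37

kr 9,920.37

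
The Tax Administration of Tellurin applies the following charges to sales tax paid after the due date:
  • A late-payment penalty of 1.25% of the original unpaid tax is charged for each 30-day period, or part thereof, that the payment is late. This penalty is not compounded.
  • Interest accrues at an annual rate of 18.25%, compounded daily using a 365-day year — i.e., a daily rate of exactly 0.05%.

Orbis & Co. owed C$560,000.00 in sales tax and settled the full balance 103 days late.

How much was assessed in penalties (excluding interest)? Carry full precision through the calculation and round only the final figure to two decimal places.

Penalty periods: ⌈103/30⌉ = 4; penalty = 4 × 1.25% × C$560,000.00 = C$28,000.00

C$28,000.00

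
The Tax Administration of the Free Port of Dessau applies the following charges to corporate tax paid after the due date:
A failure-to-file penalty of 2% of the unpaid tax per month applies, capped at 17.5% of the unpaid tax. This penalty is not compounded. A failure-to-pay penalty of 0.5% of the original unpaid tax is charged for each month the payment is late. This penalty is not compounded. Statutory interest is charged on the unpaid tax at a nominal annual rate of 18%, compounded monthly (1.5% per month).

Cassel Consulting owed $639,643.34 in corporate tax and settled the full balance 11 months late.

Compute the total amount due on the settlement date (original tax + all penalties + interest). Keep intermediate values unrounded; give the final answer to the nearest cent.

Failure-to-file: 11 × 2% × $639,643.34 = $140,721.53…, capped at 17.5% × $639,643.34 = $111,937.58…
Failure-to-pay penalty = 0.5% × $639,643.34 × 11 mo = $35,180.38…
Interest: $639,643.34 × ((1 + 0.015)^11 − 1) = $639,643.34 × 0.1779489… = $113,823.8527…
Total = $639,643.34 + $147,117.9682 + $113,823.8527… = $900,585.16

$900,585.16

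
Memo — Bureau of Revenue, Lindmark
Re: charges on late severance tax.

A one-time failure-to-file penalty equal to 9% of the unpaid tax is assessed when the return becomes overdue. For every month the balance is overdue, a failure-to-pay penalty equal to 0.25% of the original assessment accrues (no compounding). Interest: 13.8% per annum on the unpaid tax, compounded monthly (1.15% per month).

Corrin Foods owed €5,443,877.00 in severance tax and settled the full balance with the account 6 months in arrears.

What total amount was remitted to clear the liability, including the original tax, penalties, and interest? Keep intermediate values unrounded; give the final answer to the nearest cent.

€6,402,077.91

Failure-to-file penalty: 9% × €5,443,877.00 = €489,948.93
Failure-to-pay penalty = 0.25% × €5,443,877.00 × 6 mo = €81,658.16…
Interest: €5,443,877.00 × ((1 + 0.0115)^6 − 1) = €5,443,877.00 × 0.0710144… = €386,593.8279…
Total = €5,443,877.00 + €571,607.0850 + €386,593.8279… = €6,402,077.91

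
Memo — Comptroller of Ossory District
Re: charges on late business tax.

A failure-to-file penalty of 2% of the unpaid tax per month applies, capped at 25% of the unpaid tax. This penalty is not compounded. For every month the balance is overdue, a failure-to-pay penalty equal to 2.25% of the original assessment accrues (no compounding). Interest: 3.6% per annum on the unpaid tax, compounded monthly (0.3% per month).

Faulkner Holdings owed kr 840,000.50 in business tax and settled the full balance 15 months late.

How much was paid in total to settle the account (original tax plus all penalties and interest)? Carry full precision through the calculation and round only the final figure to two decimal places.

Failure-to-file: 15 × 2% × kr 840,000.50 = kr 252,000.15, capped at 25% × kr 840,000.50 = kr 210,000.13…
Failure-to-pay penalty: 15 × 2.25% × kr 840,000.50 = kr 283,500.17…
Interest: kr 840,000.50 × ((1 + 0.003)^15 − 1) = kr 840,000.50 × 0.0459574… = kr 38,604.2359…
Total = kr 840,000.50 + kr 493,500.2938… + kr 38,604.2359… = kr 1,372,105.03

kr 1,372,105.03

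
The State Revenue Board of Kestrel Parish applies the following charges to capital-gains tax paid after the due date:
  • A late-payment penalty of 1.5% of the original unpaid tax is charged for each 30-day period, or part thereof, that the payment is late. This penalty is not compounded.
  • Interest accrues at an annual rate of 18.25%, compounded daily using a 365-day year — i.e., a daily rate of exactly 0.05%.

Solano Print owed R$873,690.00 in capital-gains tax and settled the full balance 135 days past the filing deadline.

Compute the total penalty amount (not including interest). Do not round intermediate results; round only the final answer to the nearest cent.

R$65,526.75

Penalty periods: ⌈135/30⌉ = 5; penalty = 5 × 1.5% × R$873,690.00 = R$65,526.75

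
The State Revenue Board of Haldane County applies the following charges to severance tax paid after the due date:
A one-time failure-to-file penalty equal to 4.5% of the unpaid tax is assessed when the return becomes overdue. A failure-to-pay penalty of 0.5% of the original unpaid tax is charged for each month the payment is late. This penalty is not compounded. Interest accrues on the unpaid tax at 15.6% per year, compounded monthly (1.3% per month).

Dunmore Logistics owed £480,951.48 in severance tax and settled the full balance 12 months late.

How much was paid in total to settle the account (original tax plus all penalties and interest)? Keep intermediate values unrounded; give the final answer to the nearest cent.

£612,083.76

Failure-to-file penalty: 4.5% × £480,951.48 = £21,642.82…
Failure-to-pay penalty: 12 × 0.5% × £480,951.48 = £28,857.09…
Interest: £480,951.48 × ((1 + 0.013)^12 − 1) = £480,951.48 × 0.1676518… = £80,632.3699…
Total = £480,951.48 + £50,499.9054 + £80,632.3699… = £612,083.76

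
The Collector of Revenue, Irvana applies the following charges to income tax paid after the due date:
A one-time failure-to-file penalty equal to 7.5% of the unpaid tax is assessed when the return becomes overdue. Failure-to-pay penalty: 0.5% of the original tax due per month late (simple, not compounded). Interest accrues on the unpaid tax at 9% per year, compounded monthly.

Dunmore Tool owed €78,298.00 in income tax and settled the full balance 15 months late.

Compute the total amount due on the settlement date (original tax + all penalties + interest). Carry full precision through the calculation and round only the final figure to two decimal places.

€99,329.05

Failure-to-file penalty: 7.5% × €78,298.00 = €5,872.35
Failure-to-pay penalty: 15 × 0.5% × €78,298.00 = €5,872.35
Interest (9%/yr ÷ 12 = 0.75%/month): €78,298.00 × ((1 + 0.0075)^15 − 1) = €9,286.3459…
Total = €78,298.00 + €11,744.7000 + €9,286.3459… = €99,329.05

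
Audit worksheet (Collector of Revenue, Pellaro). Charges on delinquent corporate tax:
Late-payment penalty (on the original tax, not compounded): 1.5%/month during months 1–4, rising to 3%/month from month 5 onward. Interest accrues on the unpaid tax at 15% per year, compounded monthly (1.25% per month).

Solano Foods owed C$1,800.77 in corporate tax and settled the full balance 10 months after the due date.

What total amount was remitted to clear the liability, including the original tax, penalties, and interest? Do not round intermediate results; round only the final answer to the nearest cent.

C$2,471.14

Penalty, months 1–4: 4 × 1.5% × C$1,800.77 = C$108.05…
Penalty, months 5–10: 6 × 3% × C$1,800.77 = C$324.14…
Interest: C$1,800.77 × ((1 + 0.0125)^10 − 1) = C$1,800.77 × 0.1322708… = C$238.1893…
Total = C$1,800.77 + C$432.1848 + C$238.1893… = C$2,471.14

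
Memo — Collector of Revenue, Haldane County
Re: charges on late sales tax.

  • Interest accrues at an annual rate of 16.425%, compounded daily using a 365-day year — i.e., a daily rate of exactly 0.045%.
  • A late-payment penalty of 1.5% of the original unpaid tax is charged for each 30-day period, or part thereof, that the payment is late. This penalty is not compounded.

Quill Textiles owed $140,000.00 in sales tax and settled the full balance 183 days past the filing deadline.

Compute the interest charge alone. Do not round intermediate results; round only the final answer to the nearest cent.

Interest: $140,000.00 × ((1 + 0.00045)^183 − 1) = $140,000.00 × 0.08581567… = $12,014.1942…

$12,014.19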